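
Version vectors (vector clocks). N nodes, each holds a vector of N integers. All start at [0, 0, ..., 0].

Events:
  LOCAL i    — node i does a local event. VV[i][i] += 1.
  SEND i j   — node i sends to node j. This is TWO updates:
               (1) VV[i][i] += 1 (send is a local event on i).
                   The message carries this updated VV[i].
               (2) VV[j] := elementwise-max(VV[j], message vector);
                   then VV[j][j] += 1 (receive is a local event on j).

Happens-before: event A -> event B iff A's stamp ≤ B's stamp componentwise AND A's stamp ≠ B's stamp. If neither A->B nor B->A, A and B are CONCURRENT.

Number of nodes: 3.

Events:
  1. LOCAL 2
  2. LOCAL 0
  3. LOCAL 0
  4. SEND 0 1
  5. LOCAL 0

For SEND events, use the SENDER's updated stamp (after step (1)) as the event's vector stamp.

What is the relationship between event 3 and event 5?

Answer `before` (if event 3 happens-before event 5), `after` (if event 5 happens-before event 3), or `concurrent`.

Initial: VV[0]=[0, 0, 0]
Initial: VV[1]=[0, 0, 0]
Initial: VV[2]=[0, 0, 0]
Event 1: LOCAL 2: VV[2][2]++ -> VV[2]=[0, 0, 1]
Event 2: LOCAL 0: VV[0][0]++ -> VV[0]=[1, 0, 0]
Event 3: LOCAL 0: VV[0][0]++ -> VV[0]=[2, 0, 0]
Event 4: SEND 0->1: VV[0][0]++ -> VV[0]=[3, 0, 0], msg_vec=[3, 0, 0]; VV[1]=max(VV[1],msg_vec) then VV[1][1]++ -> VV[1]=[3, 1, 0]
Event 5: LOCAL 0: VV[0][0]++ -> VV[0]=[4, 0, 0]
Event 3 stamp: [2, 0, 0]
Event 5 stamp: [4, 0, 0]
[2, 0, 0] <= [4, 0, 0]? True
[4, 0, 0] <= [2, 0, 0]? False
Relation: before

Answer: before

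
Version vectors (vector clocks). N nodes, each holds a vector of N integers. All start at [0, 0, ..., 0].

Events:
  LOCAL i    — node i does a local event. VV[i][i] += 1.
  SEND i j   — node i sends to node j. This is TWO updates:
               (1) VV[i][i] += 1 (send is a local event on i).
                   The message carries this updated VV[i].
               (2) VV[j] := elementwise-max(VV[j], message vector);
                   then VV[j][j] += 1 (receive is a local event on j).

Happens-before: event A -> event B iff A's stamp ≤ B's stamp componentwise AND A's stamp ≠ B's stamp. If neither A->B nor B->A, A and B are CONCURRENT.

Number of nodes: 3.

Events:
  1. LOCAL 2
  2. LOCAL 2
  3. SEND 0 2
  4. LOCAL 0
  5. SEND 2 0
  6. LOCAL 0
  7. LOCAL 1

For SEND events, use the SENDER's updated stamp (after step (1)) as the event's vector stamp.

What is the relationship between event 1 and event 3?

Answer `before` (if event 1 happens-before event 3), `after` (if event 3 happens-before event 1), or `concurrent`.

Initial: VV[0]=[0, 0, 0]
Initial: VV[1]=[0, 0, 0]
Initial: VV[2]=[0, 0, 0]
Event 1: LOCAL 2: VV[2][2]++ -> VV[2]=[0, 0, 1]
Event 2: LOCAL 2: VV[2][2]++ -> VV[2]=[0, 0, 2]
Event 3: SEND 0->2: VV[0][0]++ -> VV[0]=[1, 0, 0], msg_vec=[1, 0, 0]; VV[2]=max(VV[2],msg_vec) then VV[2][2]++ -> VV[2]=[1, 0, 3]
Event 4: LOCAL 0: VV[0][0]++ -> VV[0]=[2, 0, 0]
Event 5: SEND 2->0: VV[2][2]++ -> VV[2]=[1, 0, 4], msg_vec=[1, 0, 4]; VV[0]=max(VV[0],msg_vec) then VV[0][0]++ -> VV[0]=[3, 0, 4]
Event 6: LOCAL 0: VV[0][0]++ -> VV[0]=[4, 0, 4]
Event 7: LOCAL 1: VV[1][1]++ -> VV[1]=[0, 1, 0]
Event 1 stamp: [0, 0, 1]
Event 3 stamp: [1, 0, 0]
[0, 0, 1] <= [1, 0, 0]? False
[1, 0, 0] <= [0, 0, 1]? False
Relation: concurrent

Answer: concurrent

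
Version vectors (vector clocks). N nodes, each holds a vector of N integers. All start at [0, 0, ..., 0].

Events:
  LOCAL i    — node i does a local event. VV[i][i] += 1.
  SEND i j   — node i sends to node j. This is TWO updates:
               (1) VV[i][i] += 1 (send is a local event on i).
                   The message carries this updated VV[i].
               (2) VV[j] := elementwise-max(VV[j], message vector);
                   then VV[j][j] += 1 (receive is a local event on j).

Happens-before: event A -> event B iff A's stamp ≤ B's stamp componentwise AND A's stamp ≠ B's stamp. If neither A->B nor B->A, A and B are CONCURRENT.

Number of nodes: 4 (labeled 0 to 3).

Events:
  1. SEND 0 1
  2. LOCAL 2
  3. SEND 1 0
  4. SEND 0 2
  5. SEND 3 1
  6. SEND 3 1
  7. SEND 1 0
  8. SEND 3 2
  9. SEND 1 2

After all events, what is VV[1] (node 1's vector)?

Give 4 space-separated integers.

Answer: 1 6 0 2

Derivation:
Initial: VV[0]=[0, 0, 0, 0]
Initial: VV[1]=[0, 0, 0, 0]
Initial: VV[2]=[0, 0, 0, 0]
Initial: VV[3]=[0, 0, 0, 0]
Event 1: SEND 0->1: VV[0][0]++ -> VV[0]=[1, 0, 0, 0], msg_vec=[1, 0, 0, 0]; VV[1]=max(VV[1],msg_vec) then VV[1][1]++ -> VV[1]=[1, 1, 0, 0]
Event 2: LOCAL 2: VV[2][2]++ -> VV[2]=[0, 0, 1, 0]
Event 3: SEND 1->0: VV[1][1]++ -> VV[1]=[1, 2, 0, 0], msg_vec=[1, 2, 0, 0]; VV[0]=max(VV[0],msg_vec) then VV[0][0]++ -> VV[0]=[2, 2, 0, 0]
Event 4: SEND 0->2: VV[0][0]++ -> VV[0]=[3, 2, 0, 0], msg_vec=[3, 2, 0, 0]; VV[2]=max(VV[2],msg_vec) then VV[2][2]++ -> VV[2]=[3, 2, 2, 0]
Event 5: SEND 3->1: VV[3][3]++ -> VV[3]=[0, 0, 0, 1], msg_vec=[0, 0, 0, 1]; VV[1]=max(VV[1],msg_vec) then VV[1][1]++ -> VV[1]=[1, 3, 0, 1]
Event 6: SEND 3->1: VV[3][3]++ -> VV[3]=[0, 0, 0, 2], msg_vec=[0, 0, 0, 2]; VV[1]=max(VV[1],msg_vec) then VV[1][1]++ -> VV[1]=[1, 4, 0, 2]
Event 7: SEND 1->0: VV[1][1]++ -> VV[1]=[1, 5, 0, 2], msg_vec=[1, 5, 0, 2]; VV[0]=max(VV[0],msg_vec) then VV[0][0]++ -> VV[0]=[4, 5, 0, 2]
Event 8: SEND 3->2: VV[3][3]++ -> VV[3]=[0, 0, 0, 3], msg_vec=[0, 0, 0, 3]; VV[2]=max(VV[2],msg_vec) then VV[2][2]++ -> VV[2]=[3, 2, 3, 3]
Event 9: SEND 1->2: VV[1][1]++ -> VV[1]=[1, 6, 0, 2], msg_vec=[1, 6, 0, 2]; VV[2]=max(VV[2],msg_vec) then VV[2][2]++ -> VV[2]=[3, 6, 4, 3]
Final vectors: VV[0]=[4, 5, 0, 2]; VV[1]=[1, 6, 0, 2]; VV[2]=[3, 6, 4, 3]; VV[3]=[0, 0, 0, 3]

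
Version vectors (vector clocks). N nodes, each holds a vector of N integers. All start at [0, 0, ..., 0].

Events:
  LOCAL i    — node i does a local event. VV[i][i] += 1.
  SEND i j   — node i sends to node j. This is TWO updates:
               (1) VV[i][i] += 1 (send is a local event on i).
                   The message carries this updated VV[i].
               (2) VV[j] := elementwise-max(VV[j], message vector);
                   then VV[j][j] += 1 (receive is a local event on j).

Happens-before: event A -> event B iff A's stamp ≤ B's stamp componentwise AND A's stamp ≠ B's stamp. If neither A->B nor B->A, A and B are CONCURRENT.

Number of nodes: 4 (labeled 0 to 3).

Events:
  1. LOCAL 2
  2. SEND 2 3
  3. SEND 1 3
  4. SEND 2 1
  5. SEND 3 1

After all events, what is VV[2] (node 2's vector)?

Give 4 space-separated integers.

Answer: 0 0 3 0

Derivation:
Initial: VV[0]=[0, 0, 0, 0]
Initial: VV[1]=[0, 0, 0, 0]
Initial: VV[2]=[0, 0, 0, 0]
Initial: VV[3]=[0, 0, 0, 0]
Event 1: LOCAL 2: VV[2][2]++ -> VV[2]=[0, 0, 1, 0]
Event 2: SEND 2->3: VV[2][2]++ -> VV[2]=[0, 0, 2, 0], msg_vec=[0, 0, 2, 0]; VV[3]=max(VV[3],msg_vec) then VV[3][3]++ -> VV[3]=[0, 0, 2, 1]
Event 3: SEND 1->3: VV[1][1]++ -> VV[1]=[0, 1, 0, 0], msg_vec=[0, 1, 0, 0]; VV[3]=max(VV[3],msg_vec) then VV[3][3]++ -> VV[3]=[0, 1, 2, 2]
Event 4: SEND 2->1: VV[2][2]++ -> VV[2]=[0, 0, 3, 0], msg_vec=[0, 0, 3, 0]; VV[1]=max(VV[1],msg_vec) then VV[1][1]++ -> VV[1]=[0, 2, 3, 0]
Event 5: SEND 3->1: VV[3][3]++ -> VV[3]=[0, 1, 2, 3], msg_vec=[0, 1, 2, 3]; VV[1]=max(VV[1],msg_vec) then VV[1][1]++ -> VV[1]=[0, 3, 3, 3]
Final vectors: VV[0]=[0, 0, 0, 0]; VV[1]=[0, 3, 3, 3]; VV[2]=[0, 0, 3, 0]; VV[3]=[0, 1, 2, 3]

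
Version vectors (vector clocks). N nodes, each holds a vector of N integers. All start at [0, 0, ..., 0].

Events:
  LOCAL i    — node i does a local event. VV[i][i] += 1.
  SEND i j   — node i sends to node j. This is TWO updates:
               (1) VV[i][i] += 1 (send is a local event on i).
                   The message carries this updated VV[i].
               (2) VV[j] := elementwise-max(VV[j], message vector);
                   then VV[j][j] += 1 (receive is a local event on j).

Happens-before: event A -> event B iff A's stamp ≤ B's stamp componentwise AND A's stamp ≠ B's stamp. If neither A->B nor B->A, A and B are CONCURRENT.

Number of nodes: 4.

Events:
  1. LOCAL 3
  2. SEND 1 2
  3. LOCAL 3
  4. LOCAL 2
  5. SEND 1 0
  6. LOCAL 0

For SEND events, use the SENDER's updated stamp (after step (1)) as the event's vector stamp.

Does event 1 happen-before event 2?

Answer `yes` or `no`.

Answer: no

Derivation:
Initial: VV[0]=[0, 0, 0, 0]
Initial: VV[1]=[0, 0, 0, 0]
Initial: VV[2]=[0, 0, 0, 0]
Initial: VV[3]=[0, 0, 0, 0]
Event 1: LOCAL 3: VV[3][3]++ -> VV[3]=[0, 0, 0, 1]
Event 2: SEND 1->2: VV[1][1]++ -> VV[1]=[0, 1, 0, 0], msg_vec=[0, 1, 0, 0]; VV[2]=max(VV[2],msg_vec) then VV[2][2]++ -> VV[2]=[0, 1, 1, 0]
Event 3: LOCAL 3: VV[3][3]++ -> VV[3]=[0, 0, 0, 2]
Event 4: LOCAL 2: VV[2][2]++ -> VV[2]=[0, 1, 2, 0]
Event 5: SEND 1->0: VV[1][1]++ -> VV[1]=[0, 2, 0, 0], msg_vec=[0, 2, 0, 0]; VV[0]=max(VV[0],msg_vec) then VV[0][0]++ -> VV[0]=[1, 2, 0, 0]
Event 6: LOCAL 0: VV[0][0]++ -> VV[0]=[2, 2, 0, 0]
Event 1 stamp: [0, 0, 0, 1]
Event 2 stamp: [0, 1, 0, 0]
[0, 0, 0, 1] <= [0, 1, 0, 0]? False. Equal? False. Happens-before: False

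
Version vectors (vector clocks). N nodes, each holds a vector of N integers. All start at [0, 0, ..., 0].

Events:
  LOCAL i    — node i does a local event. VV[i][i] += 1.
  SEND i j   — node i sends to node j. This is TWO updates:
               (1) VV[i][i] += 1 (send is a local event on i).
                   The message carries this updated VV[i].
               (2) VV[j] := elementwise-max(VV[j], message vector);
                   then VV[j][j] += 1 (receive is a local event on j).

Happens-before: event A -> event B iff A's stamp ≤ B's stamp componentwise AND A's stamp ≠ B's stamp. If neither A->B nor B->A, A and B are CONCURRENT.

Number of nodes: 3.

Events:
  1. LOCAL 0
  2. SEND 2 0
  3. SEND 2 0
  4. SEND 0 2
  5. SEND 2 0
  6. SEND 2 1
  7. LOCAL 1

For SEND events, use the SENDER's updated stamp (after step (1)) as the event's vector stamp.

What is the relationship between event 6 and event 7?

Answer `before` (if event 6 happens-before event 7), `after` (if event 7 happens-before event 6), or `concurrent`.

Initial: VV[0]=[0, 0, 0]
Initial: VV[1]=[0, 0, 0]
Initial: VV[2]=[0, 0, 0]
Event 1: LOCAL 0: VV[0][0]++ -> VV[0]=[1, 0, 0]
Event 2: SEND 2->0: VV[2][2]++ -> VV[2]=[0, 0, 1], msg_vec=[0, 0, 1]; VV[0]=max(VV[0],msg_vec) then VV[0][0]++ -> VV[0]=[2, 0, 1]
Event 3: SEND 2->0: VV[2][2]++ -> VV[2]=[0, 0, 2], msg_vec=[0, 0, 2]; VV[0]=max(VV[0],msg_vec) then VV[0][0]++ -> VV[0]=[3, 0, 2]
Event 4: SEND 0->2: VV[0][0]++ -> VV[0]=[4, 0, 2], msg_vec=[4, 0, 2]; VV[2]=max(VV[2],msg_vec) then VV[2][2]++ -> VV[2]=[4, 0, 3]
Event 5: SEND 2->0: VV[2][2]++ -> VV[2]=[4, 0, 4], msg_vec=[4, 0, 4]; VV[0]=max(VV[0],msg_vec) then VV[0][0]++ -> VV[0]=[5, 0, 4]
Event 6: SEND 2->1: VV[2][2]++ -> VV[2]=[4, 0, 5], msg_vec=[4, 0, 5]; VV[1]=max(VV[1],msg_vec) then VV[1][1]++ -> VV[1]=[4, 1, 5]
Event 7: LOCAL 1: VV[1][1]++ -> VV[1]=[4, 2, 5]
Event 6 stamp: [4, 0, 5]
Event 7 stamp: [4, 2, 5]
[4, 0, 5] <= [4, 2, 5]? True
[4, 2, 5] <= [4, 0, 5]? False
Relation: before

Answer: before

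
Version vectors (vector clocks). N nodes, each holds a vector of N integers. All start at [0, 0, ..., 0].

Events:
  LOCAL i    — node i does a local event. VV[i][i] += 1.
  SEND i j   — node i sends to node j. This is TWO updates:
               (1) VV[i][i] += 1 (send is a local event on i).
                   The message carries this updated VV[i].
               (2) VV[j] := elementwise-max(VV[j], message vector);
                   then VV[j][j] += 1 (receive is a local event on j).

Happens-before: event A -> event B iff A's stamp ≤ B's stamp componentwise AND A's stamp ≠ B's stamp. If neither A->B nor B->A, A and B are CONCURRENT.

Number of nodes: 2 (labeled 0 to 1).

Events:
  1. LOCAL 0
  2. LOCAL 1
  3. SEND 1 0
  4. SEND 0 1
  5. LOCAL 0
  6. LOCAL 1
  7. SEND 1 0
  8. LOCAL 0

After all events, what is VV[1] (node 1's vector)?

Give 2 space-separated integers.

Initial: VV[0]=[0, 0]
Initial: VV[1]=[0, 0]
Event 1: LOCAL 0: VV[0][0]++ -> VV[0]=[1, 0]
Event 2: LOCAL 1: VV[1][1]++ -> VV[1]=[0, 1]
Event 3: SEND 1->0: VV[1][1]++ -> VV[1]=[0, 2], msg_vec=[0, 2]; VV[0]=max(VV[0],msg_vec) then VV[0][0]++ -> VV[0]=[2, 2]
Event 4: SEND 0->1: VV[0][0]++ -> VV[0]=[3, 2], msg_vec=[3, 2]; VV[1]=max(VV[1],msg_vec) then VV[1][1]++ -> VV[1]=[3, 3]
Event 5: LOCAL 0: VV[0][0]++ -> VV[0]=[4, 2]
Event 6: LOCAL 1: VV[1][1]++ -> VV[1]=[3, 4]
Event 7: SEND 1->0: VV[1][1]++ -> VV[1]=[3, 5], msg_vec=[3, 5]; VV[0]=max(VV[0],msg_vec) then VV[0][0]++ -> VV[0]=[5, 5]
Event 8: LOCAL 0: VV[0][0]++ -> VV[0]=[6, 5]
Final vectors: VV[0]=[6, 5]; VV[1]=[3, 5]

Answer: 3 5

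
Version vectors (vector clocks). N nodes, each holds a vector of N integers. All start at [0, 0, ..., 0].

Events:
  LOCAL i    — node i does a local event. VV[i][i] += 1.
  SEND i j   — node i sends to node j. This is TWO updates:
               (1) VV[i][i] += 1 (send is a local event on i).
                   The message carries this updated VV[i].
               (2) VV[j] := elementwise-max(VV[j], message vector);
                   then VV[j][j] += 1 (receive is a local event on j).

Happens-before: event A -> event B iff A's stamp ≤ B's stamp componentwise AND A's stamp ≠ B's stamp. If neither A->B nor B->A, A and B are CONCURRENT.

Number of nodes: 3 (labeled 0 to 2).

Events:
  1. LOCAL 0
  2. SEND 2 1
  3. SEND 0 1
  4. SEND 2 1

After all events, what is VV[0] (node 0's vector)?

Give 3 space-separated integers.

Answer: 2 0 0

Derivation:
Initial: VV[0]=[0, 0, 0]
Initial: VV[1]=[0, 0, 0]
Initial: VV[2]=[0, 0, 0]
Event 1: LOCAL 0: VV[0][0]++ -> VV[0]=[1, 0, 0]
Event 2: SEND 2->1: VV[2][2]++ -> VV[2]=[0, 0, 1], msg_vec=[0, 0, 1]; VV[1]=max(VV[1],msg_vec) then VV[1][1]++ -> VV[1]=[0, 1, 1]
Event 3: SEND 0->1: VV[0][0]++ -> VV[0]=[2, 0, 0], msg_vec=[2, 0, 0]; VV[1]=max(VV[1],msg_vec) then VV[1][1]++ -> VV[1]=[2, 2, 1]
Event 4: SEND 2->1: VV[2][2]++ -> VV[2]=[0, 0, 2], msg_vec=[0, 0, 2]; VV[1]=max(VV[1],msg_vec) then VV[1][1]++ -> VV[1]=[2, 3, 2]
Final vectors: VV[0]=[2, 0, 0]; VV[1]=[2, 3, 2]; VV[2]=[0, 0, 2]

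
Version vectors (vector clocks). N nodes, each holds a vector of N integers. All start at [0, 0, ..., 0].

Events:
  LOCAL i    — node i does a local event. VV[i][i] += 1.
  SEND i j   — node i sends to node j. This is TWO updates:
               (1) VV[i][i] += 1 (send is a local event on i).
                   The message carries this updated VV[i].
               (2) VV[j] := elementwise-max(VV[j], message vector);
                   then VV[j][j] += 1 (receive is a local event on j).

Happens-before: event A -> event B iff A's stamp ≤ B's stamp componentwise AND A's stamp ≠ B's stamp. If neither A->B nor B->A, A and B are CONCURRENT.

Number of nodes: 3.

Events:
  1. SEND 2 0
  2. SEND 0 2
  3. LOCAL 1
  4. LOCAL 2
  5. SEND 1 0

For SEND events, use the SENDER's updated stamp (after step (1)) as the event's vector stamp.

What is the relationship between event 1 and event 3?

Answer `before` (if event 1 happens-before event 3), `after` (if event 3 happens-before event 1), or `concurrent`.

Answer: concurrent

Derivation:
Initial: VV[0]=[0, 0, 0]
Initial: VV[1]=[0, 0, 0]
Initial: VV[2]=[0, 0, 0]
Event 1: SEND 2->0: VV[2][2]++ -> VV[2]=[0, 0, 1], msg_vec=[0, 0, 1]; VV[0]=max(VV[0],msg_vec) then VV[0][0]++ -> VV[0]=[1, 0, 1]
Event 2: SEND 0->2: VV[0][0]++ -> VV[0]=[2, 0, 1], msg_vec=[2, 0, 1]; VV[2]=max(VV[2],msg_vec) then VV[2][2]++ -> VV[2]=[2, 0, 2]
Event 3: LOCAL 1: VV[1][1]++ -> VV[1]=[0, 1, 0]
Event 4: LOCAL 2: VV[2][2]++ -> VV[2]=[2, 0, 3]
Event 5: SEND 1->0: VV[1][1]++ -> VV[1]=[0, 2, 0], msg_vec=[0, 2, 0]; VV[0]=max(VV[0],msg_vec) then VV[0][0]++ -> VV[0]=[3, 2, 1]
Event 1 stamp: [0, 0, 1]
Event 3 stamp: [0, 1, 0]
[0, 0, 1] <= [0, 1, 0]? False
[0, 1, 0] <= [0, 0, 1]? False
Relation: concurrent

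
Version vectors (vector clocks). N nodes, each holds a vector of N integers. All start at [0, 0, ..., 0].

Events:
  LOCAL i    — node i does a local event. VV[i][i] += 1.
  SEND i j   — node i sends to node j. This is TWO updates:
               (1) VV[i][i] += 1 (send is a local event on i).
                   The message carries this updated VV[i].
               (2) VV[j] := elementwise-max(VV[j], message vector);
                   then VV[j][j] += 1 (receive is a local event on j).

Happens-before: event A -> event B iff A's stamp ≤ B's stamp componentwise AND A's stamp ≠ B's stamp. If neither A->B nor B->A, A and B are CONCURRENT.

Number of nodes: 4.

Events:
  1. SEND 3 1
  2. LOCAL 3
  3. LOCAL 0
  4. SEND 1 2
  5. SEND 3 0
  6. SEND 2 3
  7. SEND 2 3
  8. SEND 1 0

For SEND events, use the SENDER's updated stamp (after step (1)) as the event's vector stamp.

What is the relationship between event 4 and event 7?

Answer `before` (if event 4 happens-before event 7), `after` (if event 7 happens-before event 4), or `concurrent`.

Initial: VV[0]=[0, 0, 0, 0]
Initial: VV[1]=[0, 0, 0, 0]
Initial: VV[2]=[0, 0, 0, 0]
Initial: VV[3]=[0, 0, 0, 0]
Event 1: SEND 3->1: VV[3][3]++ -> VV[3]=[0, 0, 0, 1], msg_vec=[0, 0, 0, 1]; VV[1]=max(VV[1],msg_vec) then VV[1][1]++ -> VV[1]=[0, 1, 0, 1]
Event 2: LOCAL 3: VV[3][3]++ -> VV[3]=[0, 0, 0, 2]
Event 3: LOCAL 0: VV[0][0]++ -> VV[0]=[1, 0, 0, 0]
Event 4: SEND 1->2: VV[1][1]++ -> VV[1]=[0, 2, 0, 1], msg_vec=[0, 2, 0, 1]; VV[2]=max(VV[2],msg_vec) then VV[2][2]++ -> VV[2]=[0, 2, 1, 1]
Event 5: SEND 3->0: VV[3][3]++ -> VV[3]=[0, 0, 0, 3], msg_vec=[0, 0, 0, 3]; VV[0]=max(VV[0],msg_vec) then VV[0][0]++ -> VV[0]=[2, 0, 0, 3]
Event 6: SEND 2->3: VV[2][2]++ -> VV[2]=[0, 2, 2, 1], msg_vec=[0, 2, 2, 1]; VV[3]=max(VV[3],msg_vec) then VV[3][3]++ -> VV[3]=[0, 2, 2, 4]
Event 7: SEND 2->3: VV[2][2]++ -> VV[2]=[0, 2, 3, 1], msg_vec=[0, 2, 3, 1]; VV[3]=max(VV[3],msg_vec) then VV[3][3]++ -> VV[3]=[0, 2, 3, 5]
Event 8: SEND 1->0: VV[1][1]++ -> VV[1]=[0, 3, 0, 1], msg_vec=[0, 3, 0, 1]; VV[0]=max(VV[0],msg_vec) then VV[0][0]++ -> VV[0]=[3, 3, 0, 3]
Event 4 stamp: [0, 2, 0, 1]
Event 7 stamp: [0, 2, 3, 1]
[0, 2, 0, 1] <= [0, 2, 3, 1]? True
[0, 2, 3, 1] <= [0, 2, 0, 1]? False
Relation: before

Answer: before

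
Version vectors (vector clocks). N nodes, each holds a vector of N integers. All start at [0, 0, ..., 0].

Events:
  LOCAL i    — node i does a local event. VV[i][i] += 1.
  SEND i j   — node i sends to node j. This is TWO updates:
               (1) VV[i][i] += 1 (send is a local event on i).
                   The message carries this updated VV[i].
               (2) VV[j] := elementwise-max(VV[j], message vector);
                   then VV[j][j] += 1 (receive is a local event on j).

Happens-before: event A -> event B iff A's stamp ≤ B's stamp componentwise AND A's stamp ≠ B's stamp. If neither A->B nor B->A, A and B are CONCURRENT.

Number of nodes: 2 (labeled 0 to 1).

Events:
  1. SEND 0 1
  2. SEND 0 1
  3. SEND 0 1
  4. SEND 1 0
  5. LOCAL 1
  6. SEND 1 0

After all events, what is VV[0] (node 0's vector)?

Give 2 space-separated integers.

Initial: VV[0]=[0, 0]
Initial: VV[1]=[0, 0]
Event 1: SEND 0->1: VV[0][0]++ -> VV[0]=[1, 0], msg_vec=[1, 0]; VV[1]=max(VV[1],msg_vec) then VV[1][1]++ -> VV[1]=[1, 1]
Event 2: SEND 0->1: VV[0][0]++ -> VV[0]=[2, 0], msg_vec=[2, 0]; VV[1]=max(VV[1],msg_vec) then VV[1][1]++ -> VV[1]=[2, 2]
Event 3: SEND 0->1: VV[0][0]++ -> VV[0]=[3, 0], msg_vec=[3, 0]; VV[1]=max(VV[1],msg_vec) then VV[1][1]++ -> VV[1]=[3, 3]
Event 4: SEND 1->0: VV[1][1]++ -> VV[1]=[3, 4], msg_vec=[3, 4]; VV[0]=max(VV[0],msg_vec) then VV[0][0]++ -> VV[0]=[4, 4]
Event 5: LOCAL 1: VV[1][1]++ -> VV[1]=[3, 5]
Event 6: SEND 1->0: VV[1][1]++ -> VV[1]=[3, 6], msg_vec=[3, 6]; VV[0]=max(VV[0],msg_vec) then VV[0][0]++ -> VV[0]=[5, 6]
Final vectors: VV[0]=[5, 6]; VV[1]=[3, 6]

Answer: 5 6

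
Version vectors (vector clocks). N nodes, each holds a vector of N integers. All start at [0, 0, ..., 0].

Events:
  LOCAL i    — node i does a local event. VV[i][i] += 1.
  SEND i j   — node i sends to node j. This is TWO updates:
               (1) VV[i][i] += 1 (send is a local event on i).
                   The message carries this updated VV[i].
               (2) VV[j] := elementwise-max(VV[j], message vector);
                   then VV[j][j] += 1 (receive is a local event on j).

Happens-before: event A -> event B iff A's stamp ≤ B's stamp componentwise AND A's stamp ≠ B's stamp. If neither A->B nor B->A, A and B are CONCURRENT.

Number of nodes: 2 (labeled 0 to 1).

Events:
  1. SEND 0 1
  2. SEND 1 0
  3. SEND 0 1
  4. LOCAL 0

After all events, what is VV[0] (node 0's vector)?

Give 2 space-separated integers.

Answer: 4 2

Derivation:
Initial: VV[0]=[0, 0]
Initial: VV[1]=[0, 0]
Event 1: SEND 0->1: VV[0][0]++ -> VV[0]=[1, 0], msg_vec=[1, 0]; VV[1]=max(VV[1],msg_vec) then VV[1][1]++ -> VV[1]=[1, 1]
Event 2: SEND 1->0: VV[1][1]++ -> VV[1]=[1, 2], msg_vec=[1, 2]; VV[0]=max(VV[0],msg_vec) then VV[0][0]++ -> VV[0]=[2, 2]
Event 3: SEND 0->1: VV[0][0]++ -> VV[0]=[3, 2], msg_vec=[3, 2]; VV[1]=max(VV[1],msg_vec) then VV[1][1]++ -> VV[1]=[3, 3]
Event 4: LOCAL 0: VV[0][0]++ -> VV[0]=[4, 2]
Final vectors: VV[0]=[4, 2]; VV[1]=[3, 3]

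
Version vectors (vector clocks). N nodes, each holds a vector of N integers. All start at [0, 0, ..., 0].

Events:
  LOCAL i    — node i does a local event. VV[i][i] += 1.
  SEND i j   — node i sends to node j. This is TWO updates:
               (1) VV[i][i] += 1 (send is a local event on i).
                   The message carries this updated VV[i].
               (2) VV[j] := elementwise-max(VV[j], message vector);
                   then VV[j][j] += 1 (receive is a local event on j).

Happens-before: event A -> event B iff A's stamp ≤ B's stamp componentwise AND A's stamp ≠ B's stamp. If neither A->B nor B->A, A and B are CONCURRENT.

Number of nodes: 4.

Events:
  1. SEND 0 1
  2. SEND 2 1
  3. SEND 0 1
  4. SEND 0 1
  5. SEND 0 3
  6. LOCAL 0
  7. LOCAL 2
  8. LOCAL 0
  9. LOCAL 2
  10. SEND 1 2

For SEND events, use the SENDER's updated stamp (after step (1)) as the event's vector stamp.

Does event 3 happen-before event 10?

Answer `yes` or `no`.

Answer: yes

Derivation:
Initial: VV[0]=[0, 0, 0, 0]
Initial: VV[1]=[0, 0, 0, 0]
Initial: VV[2]=[0, 0, 0, 0]
Initial: VV[3]=[0, 0, 0, 0]
Event 1: SEND 0->1: VV[0][0]++ -> VV[0]=[1, 0, 0, 0], msg_vec=[1, 0, 0, 0]; VV[1]=max(VV[1],msg_vec) then VV[1][1]++ -> VV[1]=[1, 1, 0, 0]
Event 2: SEND 2->1: VV[2][2]++ -> VV[2]=[0, 0, 1, 0], msg_vec=[0, 0, 1, 0]; VV[1]=max(VV[1],msg_vec) then VV[1][1]++ -> VV[1]=[1, 2, 1, 0]
Event 3: SEND 0->1: VV[0][0]++ -> VV[0]=[2, 0, 0, 0], msg_vec=[2, 0, 0, 0]; VV[1]=max(VV[1],msg_vec) then VV[1][1]++ -> VV[1]=[2, 3, 1, 0]
Event 4: SEND 0->1: VV[0][0]++ -> VV[0]=[3, 0, 0, 0], msg_vec=[3, 0, 0, 0]; VV[1]=max(VV[1],msg_vec) then VV[1][1]++ -> VV[1]=[3, 4, 1, 0]
Event 5: SEND 0->3: VV[0][0]++ -> VV[0]=[4, 0, 0, 0], msg_vec=[4, 0, 0, 0]; VV[3]=max(VV[3],msg_vec) then VV[3][3]++ -> VV[3]=[4, 0, 0, 1]
Event 6: LOCAL 0: VV[0][0]++ -> VV[0]=[5, 0, 0, 0]
Event 7: LOCAL 2: VV[2][2]++ -> VV[2]=[0, 0, 2, 0]
Event 8: LOCAL 0: VV[0][0]++ -> VV[0]=[6, 0, 0, 0]
Event 9: LOCAL 2: VV[2][2]++ -> VV[2]=[0, 0, 3, 0]
Event 10: SEND 1->2: VV[1][1]++ -> VV[1]=[3, 5, 1, 0], msg_vec=[3, 5, 1, 0]; VV[2]=max(VV[2],msg_vec) then VV[2][2]++ -> VV[2]=[3, 5, 4, 0]
Event 3 stamp: [2, 0, 0, 0]
Event 10 stamp: [3, 5, 1, 0]
[2, 0, 0, 0] <= [3, 5, 1, 0]? True. Equal? False. Happens-before: True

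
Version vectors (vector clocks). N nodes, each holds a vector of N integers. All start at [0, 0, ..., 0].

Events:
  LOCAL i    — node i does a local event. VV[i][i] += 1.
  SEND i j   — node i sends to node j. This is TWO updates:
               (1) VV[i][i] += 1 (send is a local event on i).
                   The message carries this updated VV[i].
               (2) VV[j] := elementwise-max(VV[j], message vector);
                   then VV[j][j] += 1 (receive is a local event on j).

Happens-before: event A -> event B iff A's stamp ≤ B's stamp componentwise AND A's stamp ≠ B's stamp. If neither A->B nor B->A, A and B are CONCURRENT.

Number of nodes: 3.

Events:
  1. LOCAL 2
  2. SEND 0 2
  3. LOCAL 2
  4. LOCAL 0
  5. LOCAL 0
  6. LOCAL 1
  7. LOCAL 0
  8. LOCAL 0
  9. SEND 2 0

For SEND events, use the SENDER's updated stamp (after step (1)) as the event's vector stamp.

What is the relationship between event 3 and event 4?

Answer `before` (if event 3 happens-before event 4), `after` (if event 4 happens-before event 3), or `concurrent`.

Initial: VV[0]=[0, 0, 0]
Initial: VV[1]=[0, 0, 0]
Initial: VV[2]=[0, 0, 0]
Event 1: LOCAL 2: VV[2][2]++ -> VV[2]=[0, 0, 1]
Event 2: SEND 0->2: VV[0][0]++ -> VV[0]=[1, 0, 0], msg_vec=[1, 0, 0]; VV[2]=max(VV[2],msg_vec) then VV[2][2]++ -> VV[2]=[1, 0, 2]
Event 3: LOCAL 2: VV[2][2]++ -> VV[2]=[1, 0, 3]
Event 4: LOCAL 0: VV[0][0]++ -> VV[0]=[2, 0, 0]
Event 5: LOCAL 0: VV[0][0]++ -> VV[0]=[3, 0, 0]
Event 6: LOCAL 1: VV[1][1]++ -> VV[1]=[0, 1, 0]
Event 7: LOCAL 0: VV[0][0]++ -> VV[0]=[4, 0, 0]
Event 8: LOCAL 0: VV[0][0]++ -> VV[0]=[5, 0, 0]
Event 9: SEND 2->0: VV[2][2]++ -> VV[2]=[1, 0, 4], msg_vec=[1, 0, 4]; VV[0]=max(VV[0],msg_vec) then VV[0][0]++ -> VV[0]=[6, 0, 4]
Event 3 stamp: [1, 0, 3]
Event 4 stamp: [2, 0, 0]
[1, 0, 3] <= [2, 0, 0]? False
[2, 0, 0] <= [1, 0, 3]? False
Relation: concurrent

Answer: concurrent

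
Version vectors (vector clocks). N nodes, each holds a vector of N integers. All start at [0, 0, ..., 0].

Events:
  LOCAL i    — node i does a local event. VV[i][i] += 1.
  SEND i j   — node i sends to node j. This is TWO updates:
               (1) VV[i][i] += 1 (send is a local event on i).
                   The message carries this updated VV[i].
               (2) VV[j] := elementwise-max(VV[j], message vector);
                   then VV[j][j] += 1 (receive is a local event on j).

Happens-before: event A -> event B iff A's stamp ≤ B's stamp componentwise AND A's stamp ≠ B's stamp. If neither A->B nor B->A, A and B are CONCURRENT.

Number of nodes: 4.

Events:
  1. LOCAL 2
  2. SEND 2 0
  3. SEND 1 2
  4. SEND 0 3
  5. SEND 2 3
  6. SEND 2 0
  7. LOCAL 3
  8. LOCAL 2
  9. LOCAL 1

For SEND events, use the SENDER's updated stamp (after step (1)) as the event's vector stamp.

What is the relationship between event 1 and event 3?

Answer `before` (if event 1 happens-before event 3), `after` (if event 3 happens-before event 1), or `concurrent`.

Answer: concurrent

Derivation:
Initial: VV[0]=[0, 0, 0, 0]
Initial: VV[1]=[0, 0, 0, 0]
Initial: VV[2]=[0, 0, 0, 0]
Initial: VV[3]=[0, 0, 0, 0]
Event 1: LOCAL 2: VV[2][2]++ -> VV[2]=[0, 0, 1, 0]
Event 2: SEND 2->0: VV[2][2]++ -> VV[2]=[0, 0, 2, 0], msg_vec=[0, 0, 2, 0]; VV[0]=max(VV[0],msg_vec) then VV[0][0]++ -> VV[0]=[1, 0, 2, 0]
Event 3: SEND 1->2: VV[1][1]++ -> VV[1]=[0, 1, 0, 0], msg_vec=[0, 1, 0, 0]; VV[2]=max(VV[2],msg_vec) then VV[2][2]++ -> VV[2]=[0, 1, 3, 0]
Event 4: SEND 0->3: VV[0][0]++ -> VV[0]=[2, 0, 2, 0], msg_vec=[2, 0, 2, 0]; VV[3]=max(VV[3],msg_vec) then VV[3][3]++ -> VV[3]=[2, 0, 2, 1]
Event 5: SEND 2->3: VV[2][2]++ -> VV[2]=[0, 1, 4, 0], msg_vec=[0, 1, 4, 0]; VV[3]=max(VV[3],msg_vec) then VV[3][3]++ -> VV[3]=[2, 1, 4, 2]
Event 6: SEND 2->0: VV[2][2]++ -> VV[2]=[0, 1, 5, 0], msg_vec=[0, 1, 5, 0]; VV[0]=max(VV[0],msg_vec) then VV[0][0]++ -> VV[0]=[3, 1, 5, 0]
Event 7: LOCAL 3: VV[3][3]++ -> VV[3]=[2, 1, 4, 3]
Event 8: LOCAL 2: VV[2][2]++ -> VV[2]=[0, 1, 6, 0]
Event 9: LOCAL 1: VV[1][1]++ -> VV[1]=[0, 2, 0, 0]
Event 1 stamp: [0, 0, 1, 0]
Event 3 stamp: [0, 1, 0, 0]
[0, 0, 1, 0] <= [0, 1, 0, 0]? False
[0, 1, 0, 0] <= [0, 0, 1, 0]? False
Relation: concurrent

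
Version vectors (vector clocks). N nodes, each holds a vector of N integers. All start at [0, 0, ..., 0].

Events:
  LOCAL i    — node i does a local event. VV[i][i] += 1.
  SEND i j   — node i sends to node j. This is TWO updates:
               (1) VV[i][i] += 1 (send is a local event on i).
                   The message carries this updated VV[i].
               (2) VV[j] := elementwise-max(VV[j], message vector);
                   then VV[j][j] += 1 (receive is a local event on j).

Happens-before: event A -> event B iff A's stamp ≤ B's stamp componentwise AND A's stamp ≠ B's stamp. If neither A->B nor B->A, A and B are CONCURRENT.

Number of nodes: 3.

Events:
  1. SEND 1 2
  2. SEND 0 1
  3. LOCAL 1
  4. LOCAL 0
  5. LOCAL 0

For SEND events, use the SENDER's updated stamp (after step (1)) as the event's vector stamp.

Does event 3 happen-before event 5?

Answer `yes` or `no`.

Answer: no

Derivation:
Initial: VV[0]=[0, 0, 0]
Initial: VV[1]=[0, 0, 0]
Initial: VV[2]=[0, 0, 0]
Event 1: SEND 1->2: VV[1][1]++ -> VV[1]=[0, 1, 0], msg_vec=[0, 1, 0]; VV[2]=max(VV[2],msg_vec) then VV[2][2]++ -> VV[2]=[0, 1, 1]
Event 2: SEND 0->1: VV[0][0]++ -> VV[0]=[1, 0, 0], msg_vec=[1, 0, 0]; VV[1]=max(VV[1],msg_vec) then VV[1][1]++ -> VV[1]=[1, 2, 0]
Event 3: LOCAL 1: VV[1][1]++ -> VV[1]=[1, 3, 0]
Event 4: LOCAL 0: VV[0][0]++ -> VV[0]=[2, 0, 0]
Event 5: LOCAL 0: VV[0][0]++ -> VV[0]=[3, 0, 0]
Event 3 stamp: [1, 3, 0]
Event 5 stamp: [3, 0, 0]
[1, 3, 0] <= [3, 0, 0]? False. Equal? False. Happens-before: False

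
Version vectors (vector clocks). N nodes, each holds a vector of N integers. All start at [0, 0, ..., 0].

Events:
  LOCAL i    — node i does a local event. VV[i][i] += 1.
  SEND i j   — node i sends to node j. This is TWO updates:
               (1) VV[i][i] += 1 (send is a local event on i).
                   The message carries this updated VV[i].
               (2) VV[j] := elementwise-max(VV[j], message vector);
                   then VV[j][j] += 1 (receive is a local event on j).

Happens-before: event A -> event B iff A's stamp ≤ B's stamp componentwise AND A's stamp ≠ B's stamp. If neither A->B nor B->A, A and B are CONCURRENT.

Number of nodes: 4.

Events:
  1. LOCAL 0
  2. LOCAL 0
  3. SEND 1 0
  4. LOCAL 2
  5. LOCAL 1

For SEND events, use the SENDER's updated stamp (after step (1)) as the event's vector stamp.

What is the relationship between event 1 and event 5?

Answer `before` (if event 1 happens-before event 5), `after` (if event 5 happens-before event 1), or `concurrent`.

Initial: VV[0]=[0, 0, 0, 0]
Initial: VV[1]=[0, 0, 0, 0]
Initial: VV[2]=[0, 0, 0, 0]
Initial: VV[3]=[0, 0, 0, 0]
Event 1: LOCAL 0: VV[0][0]++ -> VV[0]=[1, 0, 0, 0]
Event 2: LOCAL 0: VV[0][0]++ -> VV[0]=[2, 0, 0, 0]
Event 3: SEND 1->0: VV[1][1]++ -> VV[1]=[0, 1, 0, 0], msg_vec=[0, 1, 0, 0]; VV[0]=max(VV[0],msg_vec) then VV[0][0]++ -> VV[0]=[3, 1, 0, 0]
Event 4: LOCAL 2: VV[2][2]++ -> VV[2]=[0, 0, 1, 0]
Event 5: LOCAL 1: VV[1][1]++ -> VV[1]=[0, 2, 0, 0]
Event 1 stamp: [1, 0, 0, 0]
Event 5 stamp: [0, 2, 0, 0]
[1, 0, 0, 0] <= [0, 2, 0, 0]? False
[0, 2, 0, 0] <= [1, 0, 0, 0]? False
Relation: concurrent

Answer: concurrent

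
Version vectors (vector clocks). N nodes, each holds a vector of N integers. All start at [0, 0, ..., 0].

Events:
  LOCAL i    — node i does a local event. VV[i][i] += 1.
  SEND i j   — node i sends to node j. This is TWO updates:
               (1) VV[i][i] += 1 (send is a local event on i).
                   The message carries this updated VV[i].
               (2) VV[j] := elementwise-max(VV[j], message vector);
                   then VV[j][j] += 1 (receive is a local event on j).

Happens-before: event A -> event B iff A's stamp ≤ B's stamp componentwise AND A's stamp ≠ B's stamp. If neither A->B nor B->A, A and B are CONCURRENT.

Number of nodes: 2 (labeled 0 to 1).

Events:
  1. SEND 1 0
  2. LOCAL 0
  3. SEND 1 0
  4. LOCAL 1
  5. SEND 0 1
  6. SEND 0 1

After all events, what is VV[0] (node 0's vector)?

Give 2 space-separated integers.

Answer: 5 2

Derivation:
Initial: VV[0]=[0, 0]
Initial: VV[1]=[0, 0]
Event 1: SEND 1->0: VV[1][1]++ -> VV[1]=[0, 1], msg_vec=[0, 1]; VV[0]=max(VV[0],msg_vec) then VV[0][0]++ -> VV[0]=[1, 1]
Event 2: LOCAL 0: VV[0][0]++ -> VV[0]=[2, 1]
Event 3: SEND 1->0: VV[1][1]++ -> VV[1]=[0, 2], msg_vec=[0, 2]; VV[0]=max(VV[0],msg_vec) then VV[0][0]++ -> VV[0]=[3, 2]
Event 4: LOCAL 1: VV[1][1]++ -> VV[1]=[0, 3]
Event 5: SEND 0->1: VV[0][0]++ -> VV[0]=[4, 2], msg_vec=[4, 2]; VV[1]=max(VV[1],msg_vec) then VV[1][1]++ -> VV[1]=[4, 4]
Event 6: SEND 0->1: VV[0][0]++ -> VV[0]=[5, 2], msg_vec=[5, 2]; VV[1]=max(VV[1],msg_vec) then VV[1][1]++ -> VV[1]=[5, 5]
Final vectors: VV[0]=[5, 2]; VV[1]=[5, 5]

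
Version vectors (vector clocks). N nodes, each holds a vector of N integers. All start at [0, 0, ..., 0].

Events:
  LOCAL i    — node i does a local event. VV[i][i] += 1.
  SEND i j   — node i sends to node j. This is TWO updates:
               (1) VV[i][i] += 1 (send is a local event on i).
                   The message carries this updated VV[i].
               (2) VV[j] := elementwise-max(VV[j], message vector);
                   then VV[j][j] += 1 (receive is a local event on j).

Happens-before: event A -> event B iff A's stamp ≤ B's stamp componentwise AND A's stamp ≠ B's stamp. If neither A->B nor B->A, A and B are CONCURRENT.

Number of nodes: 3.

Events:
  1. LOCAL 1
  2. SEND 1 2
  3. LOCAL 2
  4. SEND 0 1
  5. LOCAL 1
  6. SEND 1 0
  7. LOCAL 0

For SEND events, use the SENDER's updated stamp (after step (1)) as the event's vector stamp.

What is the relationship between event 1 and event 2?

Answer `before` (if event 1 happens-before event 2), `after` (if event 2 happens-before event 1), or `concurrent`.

Answer: before

Derivation:
Initial: VV[0]=[0, 0, 0]
Initial: VV[1]=[0, 0, 0]
Initial: VV[2]=[0, 0, 0]
Event 1: LOCAL 1: VV[1][1]++ -> VV[1]=[0, 1, 0]
Event 2: SEND 1->2: VV[1][1]++ -> VV[1]=[0, 2, 0], msg_vec=[0, 2, 0]; VV[2]=max(VV[2],msg_vec) then VV[2][2]++ -> VV[2]=[0, 2, 1]
Event 3: LOCAL 2: VV[2][2]++ -> VV[2]=[0, 2, 2]
Event 4: SEND 0->1: VV[0][0]++ -> VV[0]=[1, 0, 0], msg_vec=[1, 0, 0]; VV[1]=max(VV[1],msg_vec) then VV[1][1]++ -> VV[1]=[1, 3, 0]
Event 5: LOCAL 1: VV[1][1]++ -> VV[1]=[1, 4, 0]
Event 6: SEND 1->0: VV[1][1]++ -> VV[1]=[1, 5, 0], msg_vec=[1, 5, 0]; VV[0]=max(VV[0],msg_vec) then VV[0][0]++ -> VV[0]=[2, 5, 0]
Event 7: LOCAL 0: VV[0][0]++ -> VV[0]=[3, 5, 0]
Event 1 stamp: [0, 1, 0]
Event 2 stamp: [0, 2, 0]
[0, 1, 0] <= [0, 2, 0]? True
[0, 2, 0] <= [0, 1, 0]? False
Relation: before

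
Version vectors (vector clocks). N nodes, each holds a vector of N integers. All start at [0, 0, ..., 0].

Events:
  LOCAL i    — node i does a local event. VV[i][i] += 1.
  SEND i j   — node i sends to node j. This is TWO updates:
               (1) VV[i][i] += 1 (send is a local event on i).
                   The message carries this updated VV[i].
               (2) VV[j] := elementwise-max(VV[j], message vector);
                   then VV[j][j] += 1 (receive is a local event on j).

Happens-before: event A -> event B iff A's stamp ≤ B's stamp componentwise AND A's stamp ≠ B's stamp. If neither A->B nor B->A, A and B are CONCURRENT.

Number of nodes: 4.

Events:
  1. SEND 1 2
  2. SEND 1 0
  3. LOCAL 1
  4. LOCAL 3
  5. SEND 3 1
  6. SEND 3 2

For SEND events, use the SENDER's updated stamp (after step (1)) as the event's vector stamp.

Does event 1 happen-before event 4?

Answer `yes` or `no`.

Initial: VV[0]=[0, 0, 0, 0]
Initial: VV[1]=[0, 0, 0, 0]
Initial: VV[2]=[0, 0, 0, 0]
Initial: VV[3]=[0, 0, 0, 0]
Event 1: SEND 1->2: VV[1][1]++ -> VV[1]=[0, 1, 0, 0], msg_vec=[0, 1, 0, 0]; VV[2]=max(VV[2],msg_vec) then VV[2][2]++ -> VV[2]=[0, 1, 1, 0]
Event 2: SEND 1->0: VV[1][1]++ -> VV[1]=[0, 2, 0, 0], msg_vec=[0, 2, 0, 0]; VV[0]=max(VV[0],msg_vec) then VV[0][0]++ -> VV[0]=[1, 2, 0, 0]
Event 3: LOCAL 1: VV[1][1]++ -> VV[1]=[0, 3, 0, 0]
Event 4: LOCAL 3: VV[3][3]++ -> VV[3]=[0, 0, 0, 1]
Event 5: SEND 3->1: VV[3][3]++ -> VV[3]=[0, 0, 0, 2], msg_vec=[0, 0, 0, 2]; VV[1]=max(VV[1],msg_vec) then VV[1][1]++ -> VV[1]=[0, 4, 0, 2]
Event 6: SEND 3->2: VV[3][3]++ -> VV[3]=[0, 0, 0, 3], msg_vec=[0, 0, 0, 3]; VV[2]=max(VV[2],msg_vec) then VV[2][2]++ -> VV[2]=[0, 1, 2, 3]
Event 1 stamp: [0, 1, 0, 0]
Event 4 stamp: [0, 0, 0, 1]
[0, 1, 0, 0] <= [0, 0, 0, 1]? False. Equal? False. Happens-before: False

Answer: no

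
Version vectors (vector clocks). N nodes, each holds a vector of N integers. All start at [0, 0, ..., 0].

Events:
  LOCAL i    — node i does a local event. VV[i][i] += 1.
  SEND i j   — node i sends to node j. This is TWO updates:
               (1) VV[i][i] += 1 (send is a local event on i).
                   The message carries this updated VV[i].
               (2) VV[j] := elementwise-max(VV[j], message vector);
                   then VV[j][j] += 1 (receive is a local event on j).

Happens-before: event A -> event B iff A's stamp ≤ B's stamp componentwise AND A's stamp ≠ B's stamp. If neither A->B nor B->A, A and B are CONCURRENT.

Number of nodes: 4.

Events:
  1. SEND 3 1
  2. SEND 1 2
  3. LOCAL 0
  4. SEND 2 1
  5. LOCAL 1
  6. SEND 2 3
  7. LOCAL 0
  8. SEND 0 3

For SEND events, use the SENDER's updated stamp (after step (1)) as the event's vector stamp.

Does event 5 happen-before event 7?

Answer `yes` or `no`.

Answer: no

Derivation:
Initial: VV[0]=[0, 0, 0, 0]
Initial: VV[1]=[0, 0, 0, 0]
Initial: VV[2]=[0, 0, 0, 0]
Initial: VV[3]=[0, 0, 0, 0]
Event 1: SEND 3->1: VV[3][3]++ -> VV[3]=[0, 0, 0, 1], msg_vec=[0, 0, 0, 1]; VV[1]=max(VV[1],msg_vec) then VV[1][1]++ -> VV[1]=[0, 1, 0, 1]
Event 2: SEND 1->2: VV[1][1]++ -> VV[1]=[0, 2, 0, 1], msg_vec=[0, 2, 0, 1]; VV[2]=max(VV[2],msg_vec) then VV[2][2]++ -> VV[2]=[0, 2, 1, 1]
Event 3: LOCAL 0: VV[0][0]++ -> VV[0]=[1, 0, 0, 0]
Event 4: SEND 2->1: VV[2][2]++ -> VV[2]=[0, 2, 2, 1], msg_vec=[0, 2, 2, 1]; VV[1]=max(VV[1],msg_vec) then VV[1][1]++ -> VV[1]=[0, 3, 2, 1]
Event 5: LOCAL 1: VV[1][1]++ -> VV[1]=[0, 4, 2, 1]
Event 6: SEND 2->3: VV[2][2]++ -> VV[2]=[0, 2, 3, 1], msg_vec=[0, 2, 3, 1]; VV[3]=max(VV[3],msg_vec) then VV[3][3]++ -> VV[3]=[0, 2, 3, 2]
Event 7: LOCAL 0: VV[0][0]++ -> VV[0]=[2, 0, 0, 0]
Event 8: SEND 0->3: VV[0][0]++ -> VV[0]=[3, 0, 0, 0], msg_vec=[3, 0, 0, 0]; VV[3]=max(VV[3],msg_vec) then VV[3][3]++ -> VV[3]=[3, 2, 3, 3]
Event 5 stamp: [0, 4, 2, 1]
Event 7 stamp: [2, 0, 0, 0]
[0, 4, 2, 1] <= [2, 0, 0, 0]? False. Equal? False. Happens-before: False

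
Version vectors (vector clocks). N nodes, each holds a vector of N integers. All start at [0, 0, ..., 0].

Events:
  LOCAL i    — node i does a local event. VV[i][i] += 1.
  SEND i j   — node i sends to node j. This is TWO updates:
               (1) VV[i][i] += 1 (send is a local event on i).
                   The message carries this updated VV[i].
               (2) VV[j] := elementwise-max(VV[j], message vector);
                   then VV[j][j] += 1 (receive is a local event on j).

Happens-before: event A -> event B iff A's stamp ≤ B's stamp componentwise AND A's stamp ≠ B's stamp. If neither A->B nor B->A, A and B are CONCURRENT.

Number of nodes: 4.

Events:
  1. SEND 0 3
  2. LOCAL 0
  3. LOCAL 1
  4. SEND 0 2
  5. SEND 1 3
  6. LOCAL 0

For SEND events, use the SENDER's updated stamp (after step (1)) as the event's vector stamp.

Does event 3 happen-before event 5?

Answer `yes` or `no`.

Initial: VV[0]=[0, 0, 0, 0]
Initial: VV[1]=[0, 0, 0, 0]
Initial: VV[2]=[0, 0, 0, 0]
Initial: VV[3]=[0, 0, 0, 0]
Event 1: SEND 0->3: VV[0][0]++ -> VV[0]=[1, 0, 0, 0], msg_vec=[1, 0, 0, 0]; VV[3]=max(VV[3],msg_vec) then VV[3][3]++ -> VV[3]=[1, 0, 0, 1]
Event 2: LOCAL 0: VV[0][0]++ -> VV[0]=[2, 0, 0, 0]
Event 3: LOCAL 1: VV[1][1]++ -> VV[1]=[0, 1, 0, 0]
Event 4: SEND 0->2: VV[0][0]++ -> VV[0]=[3, 0, 0, 0], msg_vec=[3, 0, 0, 0]; VV[2]=max(VV[2],msg_vec) then VV[2][2]++ -> VV[2]=[3, 0, 1, 0]
Event 5: SEND 1->3: VV[1][1]++ -> VV[1]=[0, 2, 0, 0], msg_vec=[0, 2, 0, 0]; VV[3]=max(VV[3],msg_vec) then VV[3][3]++ -> VV[3]=[1, 2, 0, 2]
Event 6: LOCAL 0: VV[0][0]++ -> VV[0]=[4, 0, 0, 0]
Event 3 stamp: [0, 1, 0, 0]
Event 5 stamp: [0, 2, 0, 0]
[0, 1, 0, 0] <= [0, 2, 0, 0]? True. Equal? False. Happens-before: True

Answer: yes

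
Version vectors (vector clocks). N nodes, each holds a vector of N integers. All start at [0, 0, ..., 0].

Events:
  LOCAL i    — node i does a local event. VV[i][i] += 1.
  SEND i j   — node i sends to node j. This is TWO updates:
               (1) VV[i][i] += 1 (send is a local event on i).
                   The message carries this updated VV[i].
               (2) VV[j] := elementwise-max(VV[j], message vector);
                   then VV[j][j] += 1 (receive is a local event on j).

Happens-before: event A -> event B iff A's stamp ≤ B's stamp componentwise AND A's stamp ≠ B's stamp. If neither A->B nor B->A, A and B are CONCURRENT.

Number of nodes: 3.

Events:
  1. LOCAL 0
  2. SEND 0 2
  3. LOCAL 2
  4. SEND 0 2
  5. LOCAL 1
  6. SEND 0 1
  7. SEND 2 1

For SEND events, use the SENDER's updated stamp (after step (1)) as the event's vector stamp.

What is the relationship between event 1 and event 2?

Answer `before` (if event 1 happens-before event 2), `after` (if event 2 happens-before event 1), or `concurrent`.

Answer: before

Derivation:
Initial: VV[0]=[0, 0, 0]
Initial: VV[1]=[0, 0, 0]
Initial: VV[2]=[0, 0, 0]
Event 1: LOCAL 0: VV[0][0]++ -> VV[0]=[1, 0, 0]
Event 2: SEND 0->2: VV[0][0]++ -> VV[0]=[2, 0, 0], msg_vec=[2, 0, 0]; VV[2]=max(VV[2],msg_vec) then VV[2][2]++ -> VV[2]=[2, 0, 1]
Event 3: LOCAL 2: VV[2][2]++ -> VV[2]=[2, 0, 2]
Event 4: SEND 0->2: VV[0][0]++ -> VV[0]=[3, 0, 0], msg_vec=[3, 0, 0]; VV[2]=max(VV[2],msg_vec) then VV[2][2]++ -> VV[2]=[3, 0, 3]
Event 5: LOCAL 1: VV[1][1]++ -> VV[1]=[0, 1, 0]
Event 6: SEND 0->1: VV[0][0]++ -> VV[0]=[4, 0, 0], msg_vec=[4, 0, 0]; VV[1]=max(VV[1],msg_vec) then VV[1][1]++ -> VV[1]=[4, 2, 0]
Event 7: SEND 2->1: VV[2][2]++ -> VV[2]=[3, 0, 4], msg_vec=[3, 0, 4]; VV[1]=max(VV[1],msg_vec) then VV[1][1]++ -> VV[1]=[4, 3, 4]
Event 1 stamp: [1, 0, 0]
Event 2 stamp: [2, 0, 0]
[1, 0, 0] <= [2, 0, 0]? True
[2, 0, 0] <= [1, 0, 0]? False
Relation: before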